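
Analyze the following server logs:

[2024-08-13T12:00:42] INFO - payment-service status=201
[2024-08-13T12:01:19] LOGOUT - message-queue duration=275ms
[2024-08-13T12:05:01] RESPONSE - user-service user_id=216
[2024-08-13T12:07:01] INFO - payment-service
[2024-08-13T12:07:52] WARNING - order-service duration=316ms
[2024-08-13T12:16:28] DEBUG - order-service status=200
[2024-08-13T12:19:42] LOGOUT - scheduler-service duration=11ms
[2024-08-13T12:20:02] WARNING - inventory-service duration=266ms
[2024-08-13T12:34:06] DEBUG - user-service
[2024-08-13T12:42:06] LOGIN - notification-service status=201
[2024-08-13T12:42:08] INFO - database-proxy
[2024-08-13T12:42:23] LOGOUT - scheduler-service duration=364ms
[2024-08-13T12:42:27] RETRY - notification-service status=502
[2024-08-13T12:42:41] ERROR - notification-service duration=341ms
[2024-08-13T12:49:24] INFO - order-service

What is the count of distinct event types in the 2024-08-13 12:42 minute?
5

To count unique event types:

1. Filter events in the minute starting at 2024-08-13 12:42
2. Extract event types from matching entries
3. Count unique types: 5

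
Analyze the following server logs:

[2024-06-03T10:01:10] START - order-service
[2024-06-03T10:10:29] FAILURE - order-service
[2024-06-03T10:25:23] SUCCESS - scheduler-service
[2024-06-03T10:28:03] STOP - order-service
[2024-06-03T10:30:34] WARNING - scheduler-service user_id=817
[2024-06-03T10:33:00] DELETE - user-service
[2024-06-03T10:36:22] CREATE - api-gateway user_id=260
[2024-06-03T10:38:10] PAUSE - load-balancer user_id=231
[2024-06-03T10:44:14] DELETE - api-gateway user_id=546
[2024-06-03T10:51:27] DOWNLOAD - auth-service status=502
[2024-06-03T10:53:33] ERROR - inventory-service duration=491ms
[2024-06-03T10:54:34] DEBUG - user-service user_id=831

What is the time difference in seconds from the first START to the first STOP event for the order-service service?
1613

To find the time between events:

1. Locate the first START event for order-service: 2024-06-03T10:01:10
2. Locate the first STOP event for order-service: 2024-06-03T10:28:03
3. Calculate the difference: 2024-06-03T10:28:03 - 2024-06-03T10:01:10 = 1613 seconds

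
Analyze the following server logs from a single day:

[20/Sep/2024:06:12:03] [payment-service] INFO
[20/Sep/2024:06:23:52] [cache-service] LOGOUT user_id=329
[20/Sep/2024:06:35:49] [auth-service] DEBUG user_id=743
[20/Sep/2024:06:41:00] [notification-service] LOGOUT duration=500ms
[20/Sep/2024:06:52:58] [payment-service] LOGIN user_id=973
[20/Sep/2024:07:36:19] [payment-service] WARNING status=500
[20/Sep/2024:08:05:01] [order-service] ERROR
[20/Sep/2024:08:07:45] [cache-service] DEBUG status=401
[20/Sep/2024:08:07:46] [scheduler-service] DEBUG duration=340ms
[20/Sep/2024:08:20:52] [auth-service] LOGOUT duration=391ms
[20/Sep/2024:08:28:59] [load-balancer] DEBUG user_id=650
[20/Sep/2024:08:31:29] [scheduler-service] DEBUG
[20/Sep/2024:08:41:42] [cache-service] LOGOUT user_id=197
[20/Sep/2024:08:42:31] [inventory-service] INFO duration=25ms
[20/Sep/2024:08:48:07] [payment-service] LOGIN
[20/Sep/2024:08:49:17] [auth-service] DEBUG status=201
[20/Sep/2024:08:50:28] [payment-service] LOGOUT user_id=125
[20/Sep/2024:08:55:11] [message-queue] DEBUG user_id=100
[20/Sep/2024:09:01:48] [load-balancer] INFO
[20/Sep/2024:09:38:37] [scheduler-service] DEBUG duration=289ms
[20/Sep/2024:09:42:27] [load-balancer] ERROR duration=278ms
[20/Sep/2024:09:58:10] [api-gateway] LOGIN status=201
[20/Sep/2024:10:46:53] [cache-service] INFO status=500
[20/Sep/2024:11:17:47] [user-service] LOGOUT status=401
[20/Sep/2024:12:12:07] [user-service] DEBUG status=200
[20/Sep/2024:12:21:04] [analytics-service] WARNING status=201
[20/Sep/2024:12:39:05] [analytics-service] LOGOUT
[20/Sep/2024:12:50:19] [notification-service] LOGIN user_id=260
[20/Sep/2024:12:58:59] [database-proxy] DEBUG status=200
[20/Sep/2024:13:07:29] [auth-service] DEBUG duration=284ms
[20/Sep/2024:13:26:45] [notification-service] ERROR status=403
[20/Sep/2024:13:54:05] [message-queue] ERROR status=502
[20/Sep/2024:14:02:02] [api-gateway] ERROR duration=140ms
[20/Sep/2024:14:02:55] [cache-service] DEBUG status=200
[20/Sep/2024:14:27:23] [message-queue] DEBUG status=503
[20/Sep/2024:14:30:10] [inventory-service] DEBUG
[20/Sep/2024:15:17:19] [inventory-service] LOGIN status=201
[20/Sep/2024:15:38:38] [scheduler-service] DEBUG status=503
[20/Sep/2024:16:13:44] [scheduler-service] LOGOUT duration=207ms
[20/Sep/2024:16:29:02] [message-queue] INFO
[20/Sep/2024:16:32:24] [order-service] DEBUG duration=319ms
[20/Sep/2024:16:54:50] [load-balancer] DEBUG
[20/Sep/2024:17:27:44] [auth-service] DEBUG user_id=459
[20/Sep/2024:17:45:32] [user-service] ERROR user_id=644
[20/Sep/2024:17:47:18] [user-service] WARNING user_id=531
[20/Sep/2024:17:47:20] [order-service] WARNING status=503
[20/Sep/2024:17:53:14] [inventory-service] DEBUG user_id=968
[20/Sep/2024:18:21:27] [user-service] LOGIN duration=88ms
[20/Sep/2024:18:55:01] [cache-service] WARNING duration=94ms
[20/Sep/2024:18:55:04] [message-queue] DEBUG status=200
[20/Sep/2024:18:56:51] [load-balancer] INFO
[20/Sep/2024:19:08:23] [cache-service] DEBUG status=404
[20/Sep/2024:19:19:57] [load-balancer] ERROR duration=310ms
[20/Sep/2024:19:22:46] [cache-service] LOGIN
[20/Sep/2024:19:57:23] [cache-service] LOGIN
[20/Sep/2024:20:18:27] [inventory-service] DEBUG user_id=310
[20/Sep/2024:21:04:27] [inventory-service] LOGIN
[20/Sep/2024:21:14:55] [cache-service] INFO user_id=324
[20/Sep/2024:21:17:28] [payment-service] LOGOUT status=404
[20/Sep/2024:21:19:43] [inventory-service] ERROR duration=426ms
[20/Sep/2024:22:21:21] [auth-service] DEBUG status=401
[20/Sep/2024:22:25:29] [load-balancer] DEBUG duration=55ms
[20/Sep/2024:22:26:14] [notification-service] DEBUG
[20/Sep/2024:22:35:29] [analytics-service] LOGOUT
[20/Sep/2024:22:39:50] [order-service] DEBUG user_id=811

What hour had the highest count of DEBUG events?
8

To find the peak hour:

1. Group all DEBUG events by hour
2. Count events in each hour
3. Find hour with maximum count
4. Peak hour: 8 (with 6 events)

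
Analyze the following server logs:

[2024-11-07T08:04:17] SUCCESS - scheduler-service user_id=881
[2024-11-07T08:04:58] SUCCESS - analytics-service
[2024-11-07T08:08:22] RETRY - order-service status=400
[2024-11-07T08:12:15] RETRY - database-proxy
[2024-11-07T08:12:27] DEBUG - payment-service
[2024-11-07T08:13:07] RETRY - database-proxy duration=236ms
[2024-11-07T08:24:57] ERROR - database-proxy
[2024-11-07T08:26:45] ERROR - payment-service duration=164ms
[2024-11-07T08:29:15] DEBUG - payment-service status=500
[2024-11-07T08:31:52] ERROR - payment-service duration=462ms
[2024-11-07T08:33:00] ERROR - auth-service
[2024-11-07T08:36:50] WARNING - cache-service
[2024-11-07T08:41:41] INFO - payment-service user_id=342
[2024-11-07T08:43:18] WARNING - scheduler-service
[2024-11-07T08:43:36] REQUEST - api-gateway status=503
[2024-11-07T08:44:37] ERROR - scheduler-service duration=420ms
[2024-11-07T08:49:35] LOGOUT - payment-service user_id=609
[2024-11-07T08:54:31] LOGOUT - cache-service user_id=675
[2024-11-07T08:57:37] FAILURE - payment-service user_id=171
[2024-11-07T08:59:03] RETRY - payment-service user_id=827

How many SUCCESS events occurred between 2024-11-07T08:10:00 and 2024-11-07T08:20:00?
0

To count events in the time window:

1. Window boundaries: 2024-11-07T08:10:00 to 2024-11-07T08:20:00
2. Filter for SUCCESS events within this window
3. Count matching events: 0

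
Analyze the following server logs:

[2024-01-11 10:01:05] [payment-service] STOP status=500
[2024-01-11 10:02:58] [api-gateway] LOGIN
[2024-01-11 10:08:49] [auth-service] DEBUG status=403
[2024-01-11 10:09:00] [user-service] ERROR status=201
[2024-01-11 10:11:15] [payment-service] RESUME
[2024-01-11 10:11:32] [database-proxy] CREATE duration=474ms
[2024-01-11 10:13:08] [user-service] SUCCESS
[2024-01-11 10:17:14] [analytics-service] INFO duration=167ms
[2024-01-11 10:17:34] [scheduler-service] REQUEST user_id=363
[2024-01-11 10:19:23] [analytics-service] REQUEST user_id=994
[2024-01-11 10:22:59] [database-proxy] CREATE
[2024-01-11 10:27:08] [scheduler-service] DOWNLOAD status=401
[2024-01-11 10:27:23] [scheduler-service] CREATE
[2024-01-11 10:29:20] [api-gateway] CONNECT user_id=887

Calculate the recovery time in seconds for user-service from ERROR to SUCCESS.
248

To calculate recovery time:

1. Find ERROR event for user-service: 2024-01-11 10:09:00
2. Find next SUCCESS event for user-service: 2024-01-11 10:13:08
3. Recovery time: 2024-01-11 10:13:08 - 2024-01-11 10:09:00 = 248 seconds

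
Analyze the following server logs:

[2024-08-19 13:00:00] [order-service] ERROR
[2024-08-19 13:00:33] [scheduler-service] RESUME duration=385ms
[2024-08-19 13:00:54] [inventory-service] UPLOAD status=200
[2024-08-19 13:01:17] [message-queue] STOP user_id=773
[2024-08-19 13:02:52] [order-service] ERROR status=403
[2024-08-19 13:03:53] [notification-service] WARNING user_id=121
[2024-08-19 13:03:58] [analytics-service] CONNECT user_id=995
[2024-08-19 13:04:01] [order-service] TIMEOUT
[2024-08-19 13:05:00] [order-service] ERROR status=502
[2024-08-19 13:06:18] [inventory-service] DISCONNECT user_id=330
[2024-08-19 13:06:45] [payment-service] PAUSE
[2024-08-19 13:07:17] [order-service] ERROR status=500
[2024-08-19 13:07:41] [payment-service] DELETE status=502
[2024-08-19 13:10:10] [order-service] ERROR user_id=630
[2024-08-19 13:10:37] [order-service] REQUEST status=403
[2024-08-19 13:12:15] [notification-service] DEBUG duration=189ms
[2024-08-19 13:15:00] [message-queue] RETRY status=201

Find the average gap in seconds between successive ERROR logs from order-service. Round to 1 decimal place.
152.5

To calculate average interval:

1. Find all ERROR events for order-service in order
2. Calculate time gaps between consecutive events
3. Compute mean of gaps: 610 / 4 = 152.5 seconds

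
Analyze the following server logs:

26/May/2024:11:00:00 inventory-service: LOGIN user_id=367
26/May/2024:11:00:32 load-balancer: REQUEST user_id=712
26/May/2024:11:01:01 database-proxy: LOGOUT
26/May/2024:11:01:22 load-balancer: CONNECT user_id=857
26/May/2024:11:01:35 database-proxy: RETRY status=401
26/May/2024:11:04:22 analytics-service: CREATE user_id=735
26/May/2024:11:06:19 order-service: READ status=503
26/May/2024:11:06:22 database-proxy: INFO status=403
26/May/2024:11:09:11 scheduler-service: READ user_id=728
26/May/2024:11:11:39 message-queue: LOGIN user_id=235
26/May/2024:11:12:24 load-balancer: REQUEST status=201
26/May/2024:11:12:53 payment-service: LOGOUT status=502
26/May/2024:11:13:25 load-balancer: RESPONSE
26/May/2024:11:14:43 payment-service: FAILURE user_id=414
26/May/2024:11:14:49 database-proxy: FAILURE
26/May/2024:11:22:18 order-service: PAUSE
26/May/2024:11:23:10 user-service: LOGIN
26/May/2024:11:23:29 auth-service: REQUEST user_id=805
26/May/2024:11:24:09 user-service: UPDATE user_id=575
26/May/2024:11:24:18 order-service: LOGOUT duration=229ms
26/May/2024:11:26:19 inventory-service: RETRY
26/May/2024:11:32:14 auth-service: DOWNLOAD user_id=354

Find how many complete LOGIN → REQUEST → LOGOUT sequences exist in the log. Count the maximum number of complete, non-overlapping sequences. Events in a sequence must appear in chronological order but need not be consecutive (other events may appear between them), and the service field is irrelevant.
3

To count sequences:

1. Look for pattern: LOGIN → REQUEST → LOGOUT
2. Greedily scan the log in chronological order, matching each sequence element in turn (ignoring service)
3. Each time the full pattern completes, increment the count and restart matching from the next event
4. Complete non-overlapping sequences found: 3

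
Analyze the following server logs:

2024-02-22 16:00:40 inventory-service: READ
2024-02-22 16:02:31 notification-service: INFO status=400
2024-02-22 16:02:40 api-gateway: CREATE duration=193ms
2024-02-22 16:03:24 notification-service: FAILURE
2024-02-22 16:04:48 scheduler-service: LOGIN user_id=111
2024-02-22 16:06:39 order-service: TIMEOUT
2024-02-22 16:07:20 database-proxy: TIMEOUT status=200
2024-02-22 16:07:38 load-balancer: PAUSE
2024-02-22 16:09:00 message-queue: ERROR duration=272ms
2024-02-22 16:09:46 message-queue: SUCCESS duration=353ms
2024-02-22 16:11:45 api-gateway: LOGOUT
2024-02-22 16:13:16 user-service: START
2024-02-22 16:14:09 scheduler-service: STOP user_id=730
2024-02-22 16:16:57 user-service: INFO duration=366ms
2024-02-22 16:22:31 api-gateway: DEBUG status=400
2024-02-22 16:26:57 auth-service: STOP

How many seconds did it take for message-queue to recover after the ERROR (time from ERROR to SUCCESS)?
46

To calculate recovery time:

1. Find ERROR event for message-queue: 2024-02-22 16:09:00
2. Find next SUCCESS event for message-queue: 2024-02-22 16:09:46
3. Recovery time: 2024-02-22 16:09:46 - 2024-02-22 16:09:00 = 46 seconds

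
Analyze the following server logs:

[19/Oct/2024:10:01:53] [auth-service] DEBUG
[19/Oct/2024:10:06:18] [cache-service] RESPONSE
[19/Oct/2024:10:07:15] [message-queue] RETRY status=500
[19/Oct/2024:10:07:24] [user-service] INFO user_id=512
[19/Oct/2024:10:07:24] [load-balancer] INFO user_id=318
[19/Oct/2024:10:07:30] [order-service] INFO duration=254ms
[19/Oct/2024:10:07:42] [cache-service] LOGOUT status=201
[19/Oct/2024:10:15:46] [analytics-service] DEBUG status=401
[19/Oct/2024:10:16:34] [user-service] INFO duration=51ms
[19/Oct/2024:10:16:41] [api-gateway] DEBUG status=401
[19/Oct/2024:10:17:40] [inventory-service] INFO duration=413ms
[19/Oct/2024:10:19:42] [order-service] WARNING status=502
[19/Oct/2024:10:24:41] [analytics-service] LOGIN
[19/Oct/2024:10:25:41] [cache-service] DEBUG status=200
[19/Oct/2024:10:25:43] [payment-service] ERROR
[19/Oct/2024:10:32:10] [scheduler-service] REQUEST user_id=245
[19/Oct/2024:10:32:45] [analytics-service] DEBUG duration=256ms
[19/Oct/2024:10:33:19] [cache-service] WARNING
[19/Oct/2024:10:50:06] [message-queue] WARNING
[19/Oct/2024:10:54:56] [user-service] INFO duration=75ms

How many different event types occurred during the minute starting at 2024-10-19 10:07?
3

To count unique event types:

1. Filter events in the minute starting at 2024-10-19 10:07
2. Extract event types from matching entries
3. Count unique types: 3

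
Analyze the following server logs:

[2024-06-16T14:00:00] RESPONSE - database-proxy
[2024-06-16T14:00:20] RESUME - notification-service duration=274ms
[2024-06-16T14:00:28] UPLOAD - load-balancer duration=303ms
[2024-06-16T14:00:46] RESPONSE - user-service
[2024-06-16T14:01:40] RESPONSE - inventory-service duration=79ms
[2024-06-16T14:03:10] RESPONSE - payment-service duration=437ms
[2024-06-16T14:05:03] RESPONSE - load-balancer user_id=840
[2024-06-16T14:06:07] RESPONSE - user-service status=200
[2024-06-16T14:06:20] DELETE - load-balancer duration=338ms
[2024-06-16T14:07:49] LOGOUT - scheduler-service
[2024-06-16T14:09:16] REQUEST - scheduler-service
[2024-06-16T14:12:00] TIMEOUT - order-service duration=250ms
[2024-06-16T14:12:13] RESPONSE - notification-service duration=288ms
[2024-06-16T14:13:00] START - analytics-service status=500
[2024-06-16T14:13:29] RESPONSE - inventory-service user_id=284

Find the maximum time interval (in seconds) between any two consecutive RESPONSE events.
366

To find the longest gap:

1. Extract all RESPONSE events in chronological order
2. Calculate time differences between consecutive events
3. Find the maximum difference
4. Longest gap: 366 seconds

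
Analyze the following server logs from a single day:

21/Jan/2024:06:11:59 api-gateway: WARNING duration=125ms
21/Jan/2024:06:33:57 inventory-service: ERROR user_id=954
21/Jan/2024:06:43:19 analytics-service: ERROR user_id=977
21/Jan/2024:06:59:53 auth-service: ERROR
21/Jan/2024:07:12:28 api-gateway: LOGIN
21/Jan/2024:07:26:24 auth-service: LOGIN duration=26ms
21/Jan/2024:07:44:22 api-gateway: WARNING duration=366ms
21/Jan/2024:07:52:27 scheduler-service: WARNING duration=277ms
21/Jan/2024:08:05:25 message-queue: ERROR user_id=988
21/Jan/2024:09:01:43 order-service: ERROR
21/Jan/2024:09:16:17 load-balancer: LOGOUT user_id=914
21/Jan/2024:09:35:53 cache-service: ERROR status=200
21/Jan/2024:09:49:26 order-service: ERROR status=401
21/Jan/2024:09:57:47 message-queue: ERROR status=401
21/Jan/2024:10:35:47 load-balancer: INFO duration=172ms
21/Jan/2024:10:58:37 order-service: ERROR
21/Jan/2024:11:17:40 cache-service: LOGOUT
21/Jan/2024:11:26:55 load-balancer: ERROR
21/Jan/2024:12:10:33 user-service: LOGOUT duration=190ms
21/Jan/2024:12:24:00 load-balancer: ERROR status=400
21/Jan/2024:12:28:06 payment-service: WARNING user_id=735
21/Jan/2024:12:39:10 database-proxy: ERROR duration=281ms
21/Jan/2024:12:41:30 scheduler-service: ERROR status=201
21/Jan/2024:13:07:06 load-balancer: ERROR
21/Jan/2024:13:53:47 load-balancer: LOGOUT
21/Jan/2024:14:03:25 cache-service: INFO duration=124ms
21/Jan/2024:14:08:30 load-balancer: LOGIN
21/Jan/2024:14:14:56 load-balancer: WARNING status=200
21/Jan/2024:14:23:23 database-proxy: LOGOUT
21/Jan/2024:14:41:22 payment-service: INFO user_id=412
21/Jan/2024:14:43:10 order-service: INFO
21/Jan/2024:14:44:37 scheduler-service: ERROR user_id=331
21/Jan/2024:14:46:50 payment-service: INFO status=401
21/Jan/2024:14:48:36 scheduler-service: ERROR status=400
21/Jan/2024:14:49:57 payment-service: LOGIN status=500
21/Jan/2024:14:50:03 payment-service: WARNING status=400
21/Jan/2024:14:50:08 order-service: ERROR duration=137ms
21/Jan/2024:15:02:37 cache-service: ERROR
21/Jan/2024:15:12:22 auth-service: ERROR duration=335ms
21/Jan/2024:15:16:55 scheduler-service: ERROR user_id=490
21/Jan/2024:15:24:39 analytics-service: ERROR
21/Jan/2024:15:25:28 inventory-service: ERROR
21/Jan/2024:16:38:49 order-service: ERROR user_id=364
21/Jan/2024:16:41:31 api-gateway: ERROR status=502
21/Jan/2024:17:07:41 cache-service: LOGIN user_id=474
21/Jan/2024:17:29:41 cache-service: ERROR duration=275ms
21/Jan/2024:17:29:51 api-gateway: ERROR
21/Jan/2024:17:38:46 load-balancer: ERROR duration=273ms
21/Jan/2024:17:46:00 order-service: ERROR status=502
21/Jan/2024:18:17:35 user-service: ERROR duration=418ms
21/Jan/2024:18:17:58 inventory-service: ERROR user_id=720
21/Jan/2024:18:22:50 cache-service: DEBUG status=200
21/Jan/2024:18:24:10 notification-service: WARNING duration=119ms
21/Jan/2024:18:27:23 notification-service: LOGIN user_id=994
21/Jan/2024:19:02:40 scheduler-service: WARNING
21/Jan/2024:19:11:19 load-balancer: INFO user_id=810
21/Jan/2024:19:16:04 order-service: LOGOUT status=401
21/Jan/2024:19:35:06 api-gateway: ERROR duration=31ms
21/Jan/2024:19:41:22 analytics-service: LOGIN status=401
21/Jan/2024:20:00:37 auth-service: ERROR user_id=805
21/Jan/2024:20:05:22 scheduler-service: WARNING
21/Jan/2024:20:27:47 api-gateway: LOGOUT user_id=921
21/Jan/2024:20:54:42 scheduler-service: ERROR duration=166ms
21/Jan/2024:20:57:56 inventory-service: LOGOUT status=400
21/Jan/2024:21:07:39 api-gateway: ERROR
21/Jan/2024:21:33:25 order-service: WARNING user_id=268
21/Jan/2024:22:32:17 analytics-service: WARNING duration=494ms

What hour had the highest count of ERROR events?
15

To find the peak hour:

1. Group all ERROR events by hour
2. Count events in each hour
3. Find hour with maximum count
4. Peak hour: 15 (with 5 events)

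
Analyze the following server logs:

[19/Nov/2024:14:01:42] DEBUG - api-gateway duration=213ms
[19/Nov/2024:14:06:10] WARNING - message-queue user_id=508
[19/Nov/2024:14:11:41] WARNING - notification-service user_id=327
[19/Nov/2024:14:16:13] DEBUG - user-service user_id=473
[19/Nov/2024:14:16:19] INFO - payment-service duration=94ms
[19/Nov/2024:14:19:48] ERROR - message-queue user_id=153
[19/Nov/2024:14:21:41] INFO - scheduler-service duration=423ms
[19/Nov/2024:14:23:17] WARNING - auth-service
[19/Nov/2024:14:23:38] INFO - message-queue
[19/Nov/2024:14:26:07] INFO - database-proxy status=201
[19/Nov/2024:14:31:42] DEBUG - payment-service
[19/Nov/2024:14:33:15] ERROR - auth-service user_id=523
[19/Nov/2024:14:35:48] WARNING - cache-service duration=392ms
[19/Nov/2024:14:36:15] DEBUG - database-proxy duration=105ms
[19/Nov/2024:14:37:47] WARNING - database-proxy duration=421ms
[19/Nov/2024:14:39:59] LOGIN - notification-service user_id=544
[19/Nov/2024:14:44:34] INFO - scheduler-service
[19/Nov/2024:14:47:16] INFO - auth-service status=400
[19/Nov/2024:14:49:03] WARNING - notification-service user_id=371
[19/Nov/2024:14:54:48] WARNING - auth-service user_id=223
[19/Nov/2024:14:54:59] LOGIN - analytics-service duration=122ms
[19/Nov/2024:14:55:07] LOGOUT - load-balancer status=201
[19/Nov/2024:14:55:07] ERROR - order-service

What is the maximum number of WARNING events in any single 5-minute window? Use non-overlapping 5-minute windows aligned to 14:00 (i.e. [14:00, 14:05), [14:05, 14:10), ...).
2

To find the burst window:

1. Divide the log period into non-overlapping 5-minute windows starting at 14:00
2. Count WARNING events in each window
3. Find the window with maximum count
4. Maximum events in a window: 2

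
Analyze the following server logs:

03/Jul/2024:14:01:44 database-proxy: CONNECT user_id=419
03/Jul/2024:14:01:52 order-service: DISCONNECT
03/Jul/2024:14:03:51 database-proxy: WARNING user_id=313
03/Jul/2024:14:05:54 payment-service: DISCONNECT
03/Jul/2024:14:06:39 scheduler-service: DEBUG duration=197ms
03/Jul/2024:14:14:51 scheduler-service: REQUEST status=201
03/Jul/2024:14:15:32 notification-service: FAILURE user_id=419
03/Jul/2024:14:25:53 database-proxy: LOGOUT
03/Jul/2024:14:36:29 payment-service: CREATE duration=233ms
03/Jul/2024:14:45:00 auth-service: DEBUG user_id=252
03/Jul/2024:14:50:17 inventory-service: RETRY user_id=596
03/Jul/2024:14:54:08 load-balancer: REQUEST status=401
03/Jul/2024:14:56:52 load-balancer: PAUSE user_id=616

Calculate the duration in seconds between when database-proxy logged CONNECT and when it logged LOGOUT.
1449

To find the time between events:

1. Locate the first CONNECT event for database-proxy: 03/Jul/2024:14:01:44
2. Locate the first LOGOUT event for database-proxy: 03/Jul/2024:14:25:53
3. Calculate the difference: 03/Jul/2024:14:25:53 - 03/Jul/2024:14:01:44 = 1449 seconds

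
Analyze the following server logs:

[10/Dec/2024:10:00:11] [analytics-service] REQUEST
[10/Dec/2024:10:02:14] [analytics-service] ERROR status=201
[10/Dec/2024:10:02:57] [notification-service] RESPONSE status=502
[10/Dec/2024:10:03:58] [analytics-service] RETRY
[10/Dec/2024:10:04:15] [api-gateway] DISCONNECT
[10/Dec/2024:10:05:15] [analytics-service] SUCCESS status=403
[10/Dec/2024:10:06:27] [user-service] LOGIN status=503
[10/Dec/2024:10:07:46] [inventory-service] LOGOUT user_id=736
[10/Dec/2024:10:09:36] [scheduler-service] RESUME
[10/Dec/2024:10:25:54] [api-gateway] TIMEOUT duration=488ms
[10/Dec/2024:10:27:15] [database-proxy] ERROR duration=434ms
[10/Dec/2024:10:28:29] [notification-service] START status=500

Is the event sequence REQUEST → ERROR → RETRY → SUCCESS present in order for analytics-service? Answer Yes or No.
Yes

To verify sequence order:

1. Find all events in sequence REQUEST → ERROR → RETRY → SUCCESS for analytics-service
2. Extract their timestamps
3. Check if timestamps are in ascending order
4. Result: Yes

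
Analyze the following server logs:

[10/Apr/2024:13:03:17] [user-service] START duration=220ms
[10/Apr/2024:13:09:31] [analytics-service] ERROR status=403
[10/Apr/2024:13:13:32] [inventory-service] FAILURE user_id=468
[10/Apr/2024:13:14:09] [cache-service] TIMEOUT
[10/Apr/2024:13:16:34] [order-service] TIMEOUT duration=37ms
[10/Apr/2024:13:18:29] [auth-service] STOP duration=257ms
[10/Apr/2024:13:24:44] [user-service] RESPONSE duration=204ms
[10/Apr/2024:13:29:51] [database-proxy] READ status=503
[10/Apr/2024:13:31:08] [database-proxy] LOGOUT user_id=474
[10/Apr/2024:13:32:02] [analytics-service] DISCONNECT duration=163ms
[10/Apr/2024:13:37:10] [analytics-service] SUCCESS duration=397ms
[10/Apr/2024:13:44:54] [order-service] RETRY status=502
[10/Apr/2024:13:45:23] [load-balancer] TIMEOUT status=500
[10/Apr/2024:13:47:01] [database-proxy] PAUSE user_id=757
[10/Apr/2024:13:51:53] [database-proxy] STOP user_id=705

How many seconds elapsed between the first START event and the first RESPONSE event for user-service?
1287

To find the time between events:

1. Locate the first START event for user-service: 10/Apr/2024:13:03:17
2. Locate the first RESPONSE event for user-service: 10/Apr/2024:13:24:44
3. Calculate the difference: 10/Apr/2024:13:24:44 - 10/Apr/2024:13:03:17 = 1287 seconds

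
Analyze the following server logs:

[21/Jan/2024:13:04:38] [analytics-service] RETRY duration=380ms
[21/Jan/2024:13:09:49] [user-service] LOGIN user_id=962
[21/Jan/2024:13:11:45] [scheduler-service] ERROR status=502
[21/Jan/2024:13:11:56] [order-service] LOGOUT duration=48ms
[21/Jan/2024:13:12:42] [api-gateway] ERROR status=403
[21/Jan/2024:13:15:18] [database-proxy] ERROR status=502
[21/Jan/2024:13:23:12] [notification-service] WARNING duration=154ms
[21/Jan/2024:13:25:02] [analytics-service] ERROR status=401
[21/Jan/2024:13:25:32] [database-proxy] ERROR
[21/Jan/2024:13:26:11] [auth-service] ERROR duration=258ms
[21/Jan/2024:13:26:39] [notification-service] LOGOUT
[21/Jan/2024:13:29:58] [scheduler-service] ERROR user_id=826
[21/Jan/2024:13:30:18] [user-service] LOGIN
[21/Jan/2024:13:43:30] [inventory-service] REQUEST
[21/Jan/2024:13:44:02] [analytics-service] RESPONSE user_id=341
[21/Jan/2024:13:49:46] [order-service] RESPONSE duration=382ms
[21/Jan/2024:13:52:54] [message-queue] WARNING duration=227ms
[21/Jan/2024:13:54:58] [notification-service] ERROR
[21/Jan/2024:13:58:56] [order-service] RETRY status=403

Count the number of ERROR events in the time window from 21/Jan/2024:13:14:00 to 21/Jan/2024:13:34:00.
5

To count events in the time window:

1. Window boundaries: 21/Jan/2024:13:14:00 to 21/Jan/2024:13:34:00
2. Filter for ERROR events within this window
3. Count matching events: 5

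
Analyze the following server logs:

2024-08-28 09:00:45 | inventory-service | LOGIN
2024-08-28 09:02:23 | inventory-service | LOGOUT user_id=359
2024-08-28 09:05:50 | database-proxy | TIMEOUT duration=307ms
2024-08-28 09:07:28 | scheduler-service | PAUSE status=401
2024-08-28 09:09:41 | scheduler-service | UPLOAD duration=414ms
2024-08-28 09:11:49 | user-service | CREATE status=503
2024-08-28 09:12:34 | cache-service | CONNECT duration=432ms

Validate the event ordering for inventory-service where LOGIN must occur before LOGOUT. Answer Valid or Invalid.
Valid

To validate ordering:

1. Required order: LOGIN → LOGOUT
2. Rule: LOGIN must occur before LOGOUT
3. Check actual order of events for inventory-service
4. Result: Valid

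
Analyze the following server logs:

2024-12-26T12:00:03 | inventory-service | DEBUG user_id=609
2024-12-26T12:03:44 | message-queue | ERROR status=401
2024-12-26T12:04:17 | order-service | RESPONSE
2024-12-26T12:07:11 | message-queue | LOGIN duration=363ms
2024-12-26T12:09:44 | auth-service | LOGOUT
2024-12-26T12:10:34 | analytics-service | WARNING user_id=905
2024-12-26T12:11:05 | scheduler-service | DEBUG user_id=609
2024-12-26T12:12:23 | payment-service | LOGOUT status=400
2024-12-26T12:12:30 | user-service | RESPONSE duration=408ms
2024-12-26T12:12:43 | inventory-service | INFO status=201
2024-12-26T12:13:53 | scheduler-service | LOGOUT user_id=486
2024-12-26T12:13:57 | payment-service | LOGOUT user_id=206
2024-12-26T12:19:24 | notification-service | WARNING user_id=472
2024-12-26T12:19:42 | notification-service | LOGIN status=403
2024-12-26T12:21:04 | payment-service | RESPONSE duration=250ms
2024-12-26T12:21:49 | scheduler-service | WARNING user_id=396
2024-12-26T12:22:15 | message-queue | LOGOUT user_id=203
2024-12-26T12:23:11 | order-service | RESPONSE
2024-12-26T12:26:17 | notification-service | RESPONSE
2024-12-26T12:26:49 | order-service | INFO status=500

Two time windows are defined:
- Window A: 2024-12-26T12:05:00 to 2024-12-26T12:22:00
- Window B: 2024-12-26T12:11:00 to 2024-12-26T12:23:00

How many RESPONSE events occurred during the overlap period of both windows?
2

To find overlap events:

1. Window A: 2024-12-26T12:05:00 to 2024-12-26T12:22:00
2. Window B: 2024-12-26T12:11:00 to 2024-12-26T12:23:00
3. Overlap period: 2024-12-26T12:11:00 to 2024-12-26T12:22:00
4. Count RESPONSE events in overlap: 2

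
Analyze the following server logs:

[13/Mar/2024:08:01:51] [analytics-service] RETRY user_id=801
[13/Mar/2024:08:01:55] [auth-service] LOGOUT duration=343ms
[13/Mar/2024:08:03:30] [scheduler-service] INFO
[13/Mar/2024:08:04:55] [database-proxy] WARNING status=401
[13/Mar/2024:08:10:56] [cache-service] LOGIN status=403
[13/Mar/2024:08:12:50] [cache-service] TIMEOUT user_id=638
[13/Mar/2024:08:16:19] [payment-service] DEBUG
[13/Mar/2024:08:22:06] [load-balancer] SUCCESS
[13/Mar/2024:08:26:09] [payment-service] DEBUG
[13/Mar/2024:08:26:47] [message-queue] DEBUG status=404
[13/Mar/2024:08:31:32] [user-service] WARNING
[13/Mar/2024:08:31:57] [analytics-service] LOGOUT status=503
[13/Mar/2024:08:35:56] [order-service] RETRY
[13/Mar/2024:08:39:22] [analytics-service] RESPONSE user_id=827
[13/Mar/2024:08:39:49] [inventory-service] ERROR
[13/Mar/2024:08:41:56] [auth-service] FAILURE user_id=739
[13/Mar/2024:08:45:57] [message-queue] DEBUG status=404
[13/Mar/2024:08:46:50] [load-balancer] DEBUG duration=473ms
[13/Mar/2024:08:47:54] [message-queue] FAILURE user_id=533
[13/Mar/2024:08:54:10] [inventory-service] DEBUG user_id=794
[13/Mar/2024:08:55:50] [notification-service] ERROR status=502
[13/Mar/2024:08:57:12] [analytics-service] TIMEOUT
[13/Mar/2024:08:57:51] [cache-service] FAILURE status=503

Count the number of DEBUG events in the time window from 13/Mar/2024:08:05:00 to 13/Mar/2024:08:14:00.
0

To count events in the time window:

1. Window boundaries: 13/Mar/2024:08:05:00 to 13/Mar/2024:08:14:00
2. Filter for DEBUG events within this window
3. Count matching events: 0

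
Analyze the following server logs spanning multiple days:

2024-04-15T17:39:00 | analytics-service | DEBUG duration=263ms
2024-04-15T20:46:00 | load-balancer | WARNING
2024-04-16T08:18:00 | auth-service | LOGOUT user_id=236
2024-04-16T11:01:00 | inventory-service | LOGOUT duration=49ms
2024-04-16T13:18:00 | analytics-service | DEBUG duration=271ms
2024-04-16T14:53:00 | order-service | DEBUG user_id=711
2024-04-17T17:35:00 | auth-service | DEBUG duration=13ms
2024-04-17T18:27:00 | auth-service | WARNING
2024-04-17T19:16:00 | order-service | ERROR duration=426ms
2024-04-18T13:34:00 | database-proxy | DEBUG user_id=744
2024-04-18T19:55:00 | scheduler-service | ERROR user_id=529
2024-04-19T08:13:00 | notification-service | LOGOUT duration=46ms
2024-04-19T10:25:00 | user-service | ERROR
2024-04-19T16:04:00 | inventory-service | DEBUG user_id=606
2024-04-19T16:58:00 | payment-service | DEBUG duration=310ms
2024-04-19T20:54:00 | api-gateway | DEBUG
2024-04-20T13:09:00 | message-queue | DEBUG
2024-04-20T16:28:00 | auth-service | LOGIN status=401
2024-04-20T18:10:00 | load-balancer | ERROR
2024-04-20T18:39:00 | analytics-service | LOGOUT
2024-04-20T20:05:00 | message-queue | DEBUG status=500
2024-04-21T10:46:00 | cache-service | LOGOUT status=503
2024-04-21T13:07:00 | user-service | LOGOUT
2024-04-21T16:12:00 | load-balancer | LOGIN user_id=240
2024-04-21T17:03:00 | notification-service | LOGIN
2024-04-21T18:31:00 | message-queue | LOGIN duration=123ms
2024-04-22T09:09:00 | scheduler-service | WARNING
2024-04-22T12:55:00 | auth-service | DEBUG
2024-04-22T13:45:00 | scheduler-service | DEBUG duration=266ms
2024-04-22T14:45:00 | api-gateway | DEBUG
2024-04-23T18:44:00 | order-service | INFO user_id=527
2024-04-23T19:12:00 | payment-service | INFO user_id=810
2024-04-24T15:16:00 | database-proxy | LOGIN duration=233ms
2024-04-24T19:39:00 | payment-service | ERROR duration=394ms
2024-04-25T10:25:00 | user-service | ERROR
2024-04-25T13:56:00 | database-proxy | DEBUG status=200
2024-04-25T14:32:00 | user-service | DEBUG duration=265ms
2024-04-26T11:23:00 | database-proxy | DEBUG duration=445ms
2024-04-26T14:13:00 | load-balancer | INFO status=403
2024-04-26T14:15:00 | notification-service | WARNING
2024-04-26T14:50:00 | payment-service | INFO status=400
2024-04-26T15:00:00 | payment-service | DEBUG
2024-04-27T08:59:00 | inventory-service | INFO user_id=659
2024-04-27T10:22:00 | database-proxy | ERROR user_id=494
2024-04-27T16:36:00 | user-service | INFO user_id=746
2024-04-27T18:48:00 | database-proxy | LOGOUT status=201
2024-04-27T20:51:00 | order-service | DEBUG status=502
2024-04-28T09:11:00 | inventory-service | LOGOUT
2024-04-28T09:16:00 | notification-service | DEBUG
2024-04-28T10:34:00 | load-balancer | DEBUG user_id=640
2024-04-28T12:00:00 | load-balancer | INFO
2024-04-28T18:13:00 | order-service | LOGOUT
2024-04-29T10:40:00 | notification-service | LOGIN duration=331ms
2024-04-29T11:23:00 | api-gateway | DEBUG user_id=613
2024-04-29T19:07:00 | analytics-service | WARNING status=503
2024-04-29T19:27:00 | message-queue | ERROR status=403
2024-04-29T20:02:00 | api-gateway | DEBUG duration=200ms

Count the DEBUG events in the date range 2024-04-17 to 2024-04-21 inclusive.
7

To filter by date range:

1. Date range: 2024-04-17 through 2024-04-21, both dates inclusive
2. Filter for DEBUG events whose date falls in this range
3. Count matching events: 7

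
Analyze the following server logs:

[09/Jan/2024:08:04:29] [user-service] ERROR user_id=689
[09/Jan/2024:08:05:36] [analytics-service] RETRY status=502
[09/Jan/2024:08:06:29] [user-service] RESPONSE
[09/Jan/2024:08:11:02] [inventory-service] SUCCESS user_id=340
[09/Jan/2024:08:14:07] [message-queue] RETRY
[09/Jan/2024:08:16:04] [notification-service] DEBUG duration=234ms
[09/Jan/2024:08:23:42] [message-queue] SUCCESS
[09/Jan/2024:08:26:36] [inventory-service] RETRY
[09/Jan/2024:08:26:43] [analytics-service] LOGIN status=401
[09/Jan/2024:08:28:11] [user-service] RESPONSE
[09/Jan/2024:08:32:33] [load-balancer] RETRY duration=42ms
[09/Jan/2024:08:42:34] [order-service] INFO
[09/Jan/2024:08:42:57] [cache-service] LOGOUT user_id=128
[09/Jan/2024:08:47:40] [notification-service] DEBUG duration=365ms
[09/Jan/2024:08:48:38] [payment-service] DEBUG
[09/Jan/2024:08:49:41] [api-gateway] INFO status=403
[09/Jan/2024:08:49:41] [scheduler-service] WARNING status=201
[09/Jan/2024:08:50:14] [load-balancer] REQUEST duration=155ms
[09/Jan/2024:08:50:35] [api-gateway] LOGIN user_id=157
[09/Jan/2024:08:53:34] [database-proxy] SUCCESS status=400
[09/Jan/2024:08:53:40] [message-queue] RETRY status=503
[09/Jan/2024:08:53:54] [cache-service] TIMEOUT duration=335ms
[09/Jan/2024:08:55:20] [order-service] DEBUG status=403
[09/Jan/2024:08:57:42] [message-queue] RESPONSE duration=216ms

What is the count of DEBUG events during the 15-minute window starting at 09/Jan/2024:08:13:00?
1

To count events in the time window:

1. Window boundaries: 09/Jan/2024:08:13:00 to 09/Jan/2024:08:28:00
2. Filter for DEBUG events within this window
3. Count matching events: 1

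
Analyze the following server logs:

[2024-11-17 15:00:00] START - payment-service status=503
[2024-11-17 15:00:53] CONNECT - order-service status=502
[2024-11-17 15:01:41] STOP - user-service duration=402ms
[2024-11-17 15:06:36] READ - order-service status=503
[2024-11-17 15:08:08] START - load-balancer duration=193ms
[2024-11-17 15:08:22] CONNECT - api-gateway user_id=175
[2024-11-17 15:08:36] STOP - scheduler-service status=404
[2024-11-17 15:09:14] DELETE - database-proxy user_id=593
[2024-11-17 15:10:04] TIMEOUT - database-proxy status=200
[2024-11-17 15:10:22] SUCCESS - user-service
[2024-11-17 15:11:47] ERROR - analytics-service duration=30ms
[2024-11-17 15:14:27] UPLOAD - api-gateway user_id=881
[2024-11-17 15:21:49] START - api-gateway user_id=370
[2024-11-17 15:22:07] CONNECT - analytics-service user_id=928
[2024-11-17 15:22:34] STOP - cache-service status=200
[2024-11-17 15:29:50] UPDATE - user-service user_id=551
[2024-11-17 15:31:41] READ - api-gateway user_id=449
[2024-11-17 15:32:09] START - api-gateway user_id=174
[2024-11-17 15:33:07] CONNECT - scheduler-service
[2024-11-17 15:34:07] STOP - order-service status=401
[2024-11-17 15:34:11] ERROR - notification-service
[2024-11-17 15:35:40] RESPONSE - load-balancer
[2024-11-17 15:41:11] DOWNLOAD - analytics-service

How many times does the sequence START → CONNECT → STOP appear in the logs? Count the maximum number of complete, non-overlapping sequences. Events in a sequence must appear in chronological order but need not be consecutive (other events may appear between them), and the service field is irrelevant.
4

To count sequences:

1. Look for pattern: START → CONNECT → STOP
2. Greedily scan the log in chronological order, matching each sequence element in turn (ignoring service)
3. Each time the full pattern completes, increment the count and restart matching from the next event
4. Complete non-overlapping sequences found: 4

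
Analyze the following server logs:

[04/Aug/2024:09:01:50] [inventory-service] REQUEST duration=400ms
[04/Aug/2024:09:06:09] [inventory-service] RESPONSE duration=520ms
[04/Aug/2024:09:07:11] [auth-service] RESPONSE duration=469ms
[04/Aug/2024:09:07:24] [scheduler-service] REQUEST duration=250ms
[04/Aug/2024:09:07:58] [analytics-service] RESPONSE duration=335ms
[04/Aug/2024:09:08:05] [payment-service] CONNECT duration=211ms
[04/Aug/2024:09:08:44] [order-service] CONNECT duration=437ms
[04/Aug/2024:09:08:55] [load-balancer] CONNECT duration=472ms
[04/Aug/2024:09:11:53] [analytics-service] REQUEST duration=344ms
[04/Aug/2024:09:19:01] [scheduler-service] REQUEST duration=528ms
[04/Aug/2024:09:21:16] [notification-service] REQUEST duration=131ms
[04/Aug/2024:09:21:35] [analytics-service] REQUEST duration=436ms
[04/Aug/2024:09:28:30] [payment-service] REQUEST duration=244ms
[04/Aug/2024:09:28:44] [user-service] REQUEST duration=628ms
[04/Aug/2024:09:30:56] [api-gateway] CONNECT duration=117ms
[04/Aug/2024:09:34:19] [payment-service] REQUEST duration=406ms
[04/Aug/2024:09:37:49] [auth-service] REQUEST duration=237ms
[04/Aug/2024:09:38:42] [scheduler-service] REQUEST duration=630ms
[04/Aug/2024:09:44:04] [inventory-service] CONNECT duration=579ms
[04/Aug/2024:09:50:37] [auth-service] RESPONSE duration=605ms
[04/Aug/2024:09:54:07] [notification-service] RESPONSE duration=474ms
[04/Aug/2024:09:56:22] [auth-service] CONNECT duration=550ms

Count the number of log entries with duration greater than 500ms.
7

To count timeouts:

1. Threshold: 500ms
2. Extract duration from each log entry
3. Count entries where duration > 500
4. Timeout count: 7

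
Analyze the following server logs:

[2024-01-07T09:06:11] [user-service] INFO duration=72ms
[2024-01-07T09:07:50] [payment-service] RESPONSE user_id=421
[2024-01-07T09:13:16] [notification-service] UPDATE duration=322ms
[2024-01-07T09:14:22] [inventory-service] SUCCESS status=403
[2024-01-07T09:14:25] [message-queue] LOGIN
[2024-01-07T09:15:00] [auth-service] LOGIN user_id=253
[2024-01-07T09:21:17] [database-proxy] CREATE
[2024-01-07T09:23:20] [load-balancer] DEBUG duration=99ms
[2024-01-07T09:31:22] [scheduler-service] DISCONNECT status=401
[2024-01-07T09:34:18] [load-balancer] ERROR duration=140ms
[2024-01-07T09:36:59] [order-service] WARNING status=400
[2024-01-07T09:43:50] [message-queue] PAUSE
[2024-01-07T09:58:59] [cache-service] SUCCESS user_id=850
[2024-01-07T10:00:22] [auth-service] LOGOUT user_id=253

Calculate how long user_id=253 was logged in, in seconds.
2722

To calculate session duration:

1. Find LOGIN event for user_id=253: 2024-01-07T09:15:00
2. Find LOGOUT event for user_id=253: 2024-01-07T10:00:22
3. Session duration: 2024-01-07T10:00:22 - 2024-01-07T09:15:00 = 2722 seconds (45 minutes)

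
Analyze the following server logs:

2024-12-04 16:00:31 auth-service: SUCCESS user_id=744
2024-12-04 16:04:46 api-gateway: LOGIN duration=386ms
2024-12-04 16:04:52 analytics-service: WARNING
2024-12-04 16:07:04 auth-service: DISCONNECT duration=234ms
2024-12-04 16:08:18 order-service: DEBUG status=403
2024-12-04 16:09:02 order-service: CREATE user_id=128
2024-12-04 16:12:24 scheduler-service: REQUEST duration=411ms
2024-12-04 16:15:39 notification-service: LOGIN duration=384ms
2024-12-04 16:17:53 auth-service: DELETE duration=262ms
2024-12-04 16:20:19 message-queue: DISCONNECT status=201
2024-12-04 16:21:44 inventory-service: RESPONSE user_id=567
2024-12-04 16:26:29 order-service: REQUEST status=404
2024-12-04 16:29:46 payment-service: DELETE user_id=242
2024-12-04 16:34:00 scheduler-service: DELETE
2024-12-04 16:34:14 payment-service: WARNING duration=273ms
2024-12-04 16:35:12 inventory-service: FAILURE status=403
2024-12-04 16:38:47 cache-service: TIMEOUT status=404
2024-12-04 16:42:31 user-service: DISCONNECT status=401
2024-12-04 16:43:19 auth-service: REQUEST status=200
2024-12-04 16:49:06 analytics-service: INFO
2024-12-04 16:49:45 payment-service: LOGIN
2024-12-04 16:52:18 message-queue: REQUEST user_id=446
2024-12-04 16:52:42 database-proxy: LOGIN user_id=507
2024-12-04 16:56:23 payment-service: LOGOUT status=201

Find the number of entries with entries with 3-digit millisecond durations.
6

To find matching entries:

1. Pattern to match: entries with 3-digit millisecond durations
2. Scan each log entry for the pattern
3. Count matches: 6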